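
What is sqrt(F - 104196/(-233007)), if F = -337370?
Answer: I*sqrt(2035172907674862)/77669 ≈ 580.83*I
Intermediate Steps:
sqrt(F - 104196/(-233007)) = sqrt(-337370 - 104196/(-233007)) = sqrt(-337370 - 104196*(-1/233007)) = sqrt(-337370 + 34732/77669) = sqrt(-26203155798/77669) = I*sqrt(2035172907674862)/77669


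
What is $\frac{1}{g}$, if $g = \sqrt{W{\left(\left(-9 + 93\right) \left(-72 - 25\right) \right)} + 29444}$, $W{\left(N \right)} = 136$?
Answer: $\frac{\sqrt{7395}}{14790} \approx 0.0058143$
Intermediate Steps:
$g = 2 \sqrt{7395}$ ($g = \sqrt{136 + 29444} = \sqrt{29580} = 2 \sqrt{7395} \approx 171.99$)
$\frac{1}{g} = \frac{1}{2 \sqrt{7395}} = \frac{\sqrt{7395}}{14790}$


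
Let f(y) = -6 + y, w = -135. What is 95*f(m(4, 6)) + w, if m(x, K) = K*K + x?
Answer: 3095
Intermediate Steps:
m(x, K) = x + K² (m(x, K) = K² + x = x + K²)
95*f(m(4, 6)) + w = 95*(-6 + (4 + 6²)) - 135 = 95*(-6 + (4 + 36)) - 135 = 95*(-6 + 40) - 135 = 95*34 - 135 = 3230 - 135 = 3095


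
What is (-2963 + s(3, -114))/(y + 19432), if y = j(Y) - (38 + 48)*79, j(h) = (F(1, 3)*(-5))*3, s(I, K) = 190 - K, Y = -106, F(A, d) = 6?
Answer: -2659/12548 ≈ -0.21191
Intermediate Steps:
j(h) = -90 (j(h) = (6*(-5))*3 = -30*3 = -90)
y = -6884 (y = -90 - (38 + 48)*79 = -90 - 86*79 = -90 - 1*6794 = -90 - 6794 = -6884)
(-2963 + s(3, -114))/(y + 19432) = (-2963 + (190 - 1*(-114)))/(-6884 + 19432) = (-2963 + (190 + 114))/12548 = (-2963 + 304)*(1/12548) = -2659*1/12548 = -2659/12548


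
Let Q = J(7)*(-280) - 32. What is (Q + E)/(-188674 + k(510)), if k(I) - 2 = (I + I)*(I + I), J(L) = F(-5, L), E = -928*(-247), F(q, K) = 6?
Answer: 14219/53233 ≈ 0.26711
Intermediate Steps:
E = 229216
J(L) = 6
k(I) = 2 + 4*I² (k(I) = 2 + (I + I)*(I + I) = 2 + (2*I)*(2*I) = 2 + 4*I²)
Q = -1712 (Q = 6*(-280) - 32 = -1680 - 32 = -1712)
(Q + E)/(-188674 + k(510)) = (-1712 + 229216)/(-188674 + (2 + 4*510²)) = 227504/(-188674 + (2 + 4*260100)) = 227504/(-188674 + (2 + 1040400)) = 227504/(-188674 + 1040402) = 227504/851728 = 227504*(1/851728) = 14219/53233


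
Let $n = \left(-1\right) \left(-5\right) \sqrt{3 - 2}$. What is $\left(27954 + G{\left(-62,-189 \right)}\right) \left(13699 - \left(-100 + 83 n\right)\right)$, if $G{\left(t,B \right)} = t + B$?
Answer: $370776952$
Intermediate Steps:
$n = 5$ ($n = 5 \sqrt{1} = 5 \cdot 1 = 5$)
$G{\left(t,B \right)} = B + t$
$\left(27954 + G{\left(-62,-189 \right)}\right) \left(13699 - \left(-100 + 83 n\right)\right) = \left(27954 - 251\right) \left(13699 + \left(100 - 415\right)\right) = 27703 \left(13699 - 315\right) = 27703 \cdot 13384 = 370776952$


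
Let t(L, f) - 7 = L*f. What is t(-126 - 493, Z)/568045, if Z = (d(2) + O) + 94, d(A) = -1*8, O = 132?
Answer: -26987/113609 ≈ -0.23754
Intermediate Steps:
d(A) = -8
Z = 218 (Z = (-8 + 132) + 94 = 124 + 94 = 218)
t(L, f) = 7 + L*f
t(-126 - 493, Z)/568045 = (7 + (-126 - 493)*218)/568045 = (7 - 619*218)*(1/568045) = (7 - 134942)*(1/568045) = -134935*1/568045 = -26987/113609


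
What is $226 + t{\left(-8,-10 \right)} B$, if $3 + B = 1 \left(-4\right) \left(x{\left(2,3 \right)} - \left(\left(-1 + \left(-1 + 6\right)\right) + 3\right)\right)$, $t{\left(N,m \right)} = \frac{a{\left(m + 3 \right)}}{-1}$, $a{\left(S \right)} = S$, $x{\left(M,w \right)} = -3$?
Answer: $485$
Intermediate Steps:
$t{\left(N,m \right)} = -3 - m$ ($t{\left(N,m \right)} = \frac{m + 3}{-1} = \left(3 + m\right) \left(-1\right) = -3 - m$)
$B = 37$ ($B = -3 + 1 \left(-4\right) \left(-3 - \left(\left(-1 + \left(-1 + 6\right)\right) + 3\right)\right) = -3 - 4 \left(-3 - \left(\left(-1 + 5\right) + 3\right)\right) = -3 - 4 \left(-3 - \left(4 + 3\right)\right) = -3 - 4 \left(-3 - 7\right) = -3 - -40 = -3 + 40 = 37$)
$226 + t{\left(-8,-10 \right)} B = 226 + \left(-3 - -10\right) 37 = 226 + \left(-3 + 10\right) 37 = 226 + 7 \cdot 37 = 226 + 259 = 485$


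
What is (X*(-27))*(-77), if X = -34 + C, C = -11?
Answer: -93555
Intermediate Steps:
X = -45 (X = -34 - 11 = -45)
(X*(-27))*(-77) = -45*(-27)*(-77) = 1215*(-77) = -93555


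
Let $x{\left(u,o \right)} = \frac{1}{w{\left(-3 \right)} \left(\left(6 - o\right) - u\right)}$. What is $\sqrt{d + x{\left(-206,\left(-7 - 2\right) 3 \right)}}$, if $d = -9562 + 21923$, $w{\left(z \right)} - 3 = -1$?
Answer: $\frac{\sqrt{2824291202}}{478} \approx 111.18$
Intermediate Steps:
$w{\left(z \right)} = 2$ ($w{\left(z \right)} = 3 - 1 = 2$)
$x{\left(u,o \right)} = \frac{1}{12 - 2 o - 2 u}$ ($x{\left(u,o \right)} = \frac{1}{2 \left(\left(6 - o\right) - u\right)} = \frac{1}{2 \left(6 - o - u\right)} = \frac{1}{12 - 2 o - 2 u}$)
$d = 12361$
$\sqrt{d + x{\left(-206,\left(-7 - 2\right) 3 \right)}} = \sqrt{12361 - \frac{1}{-12 + 2 \left(-7 - 2\right) 3 + 2 \left(-206\right)}} = \sqrt{12361 - \frac{1}{-12 + 2 \left(\left(-9\right) 3\right) - 412}} = \sqrt{12361 - \frac{1}{-12 + 2 \left(-27\right) - 412}} = \sqrt{12361 - \frac{1}{-12 - 54 - 412}} = \sqrt{12361 - \frac{1}{-478}} = \sqrt{12361 - - \frac{1}{478}} = \sqrt{12361 + \frac{1}{478}} = \sqrt{\frac{5908559}{478}} = \frac{\sqrt{2824291202}}{478}$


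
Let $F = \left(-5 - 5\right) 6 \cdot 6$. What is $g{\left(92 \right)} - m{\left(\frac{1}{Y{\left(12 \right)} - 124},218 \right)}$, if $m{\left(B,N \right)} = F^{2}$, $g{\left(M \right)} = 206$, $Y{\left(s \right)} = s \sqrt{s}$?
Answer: $-129394$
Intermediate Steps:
$Y{\left(s \right)} = s^{\frac{3}{2}}$
$F = -360$ ($F = \left(-5 - 5\right) 36 = \left(-10\right) 36 = -360$)
$m{\left(B,N \right)} = 129600$ ($m{\left(B,N \right)} = \left(-360\right)^{2} = 129600$)
$g{\left(92 \right)} - m{\left(\frac{1}{Y{\left(12 \right)} - 124},218 \right)} = 206 - 129600 = -129394$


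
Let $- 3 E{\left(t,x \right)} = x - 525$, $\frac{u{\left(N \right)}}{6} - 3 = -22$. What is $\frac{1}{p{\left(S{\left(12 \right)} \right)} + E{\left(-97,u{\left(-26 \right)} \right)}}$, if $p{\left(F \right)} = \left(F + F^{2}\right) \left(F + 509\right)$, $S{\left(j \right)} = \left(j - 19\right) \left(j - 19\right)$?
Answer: $\frac{1}{1367313} \approx 7.3136 \cdot 10^{-7}$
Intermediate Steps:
$u{\left(N \right)} = -114$ ($u{\left(N \right)} = 18 + 6 \left(-22\right) = 18 - 132 = -114$)
$S{\left(j \right)} = \left(-19 + j\right)^{2}$ ($S{\left(j \right)} = \left(-19 + j\right) \left(-19 + j\right) = \left(-19 + j\right)^{2}$)
$p{\left(F \right)} = \left(509 + F\right) \left(F + F^{2}\right)$ ($p{\left(F \right)} = \left(F + F^{2}\right) \left(509 + F\right) = \left(509 + F\right) \left(F + F^{2}\right)$)
$E{\left(t,x \right)} = 175 - \frac{x}{3}$ ($E{\left(t,x \right)} = - \frac{x - 525}{3} = - \frac{-525 + x}{3} = 175 - \frac{x}{3}$)
$\frac{1}{p{\left(S{\left(12 \right)} \right)} + E{\left(-97,u{\left(-26 \right)} \right)}} = \frac{1}{\left(-19 + 12\right)^{2} \left(509 + \left(\left(-19 + 12\right)^{2}\right)^{2} + 510 \left(-19 + 12\right)^{2}\right) + \left(175 - -38\right)} = \frac{1}{\left(-7\right)^{2} \left(509 + \left(\left(-7\right)^{2}\right)^{2} + 510 \left(-7\right)^{2}\right) + \left(175 + 38\right)} = \frac{1}{49 \left(509 + 49^{2} + 510 \cdot 49\right) + 213} = \frac{1}{49 \left(509 + 2401 + 24990\right) + 213} = \frac{1}{49 \cdot 27900 + 213} = \frac{1}{1367100 + 213} = \frac{1}{1367313}$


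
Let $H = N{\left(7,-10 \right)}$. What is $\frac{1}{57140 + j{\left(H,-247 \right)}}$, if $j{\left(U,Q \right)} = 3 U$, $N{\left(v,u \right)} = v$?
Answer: $\frac{1}{57161} \approx 1.7494 \cdot 10^{-5}$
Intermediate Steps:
$H = 7$
$\frac{1}{57140 + j{\left(H,-247 \right)}} = \frac{1}{57140 + 3 \cdot 7} = \frac{1}{57140 + 21} = \frac{1}{57161}$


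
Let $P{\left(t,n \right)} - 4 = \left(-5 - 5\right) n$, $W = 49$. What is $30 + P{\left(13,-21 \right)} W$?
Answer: $10516$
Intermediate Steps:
$P{\left(t,n \right)} = 4 - 10 n$ ($P{\left(t,n \right)} = 4 + \left(-5 - 5\right) n = 4 - 10 n$)
$30 + P{\left(13,-21 \right)} W = 30 + \left(4 - -210\right) 49 = 30 + \left(4 + 210\right) 49 = 30 + 214 \cdot 49 = 30 + 10486 = 10516$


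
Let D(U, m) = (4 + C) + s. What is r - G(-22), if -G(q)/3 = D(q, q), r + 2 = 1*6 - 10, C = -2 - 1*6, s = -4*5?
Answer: -78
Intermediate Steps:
s = -20
C = -8 (C = -2 - 6 = -8)
r = -6 (r = -2 + (1*6 - 10) = -2 + (6 - 10) = -2 - 4 = -6)
D(U, m) = -24 (D(U, m) = (4 - 8) - 20 = -4 - 20 = -24)
G(q) = 72 (G(q) = -3*(-24) = 72)
r - G(-22) = -6 - 1*72 = -6 - 72 = -78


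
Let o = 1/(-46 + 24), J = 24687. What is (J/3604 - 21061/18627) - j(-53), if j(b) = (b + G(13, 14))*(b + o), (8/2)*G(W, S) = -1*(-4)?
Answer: -2032686934181/738448788 ≈ -2752.6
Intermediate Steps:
G(W, S) = 1 (G(W, S) = (-1*(-4))/4 = (¼)*4 = 1)
o = -1/22 (o = 1/(-22) = -1/22 ≈ -0.045455)
j(b) = (1 + b)*(-1/22 + b) (j(b) = (b + 1)*(b - 1/22) = (1 + b)*(-1/22 + b))
(J/3604 - 21061/18627) - j(-53) = (24687/3604 - 21061/18627) - (-1/22 + (-53)² + (21/22)*(-53)) = (24687*(1/3604) - 21061*1/18627) - (-1/22 + 2809 - 1113/22) = (24687/3604 - 21061/18627) - 1*30342/11 = 383940905/67131708 - 30342/11 = -2032686934181/738448788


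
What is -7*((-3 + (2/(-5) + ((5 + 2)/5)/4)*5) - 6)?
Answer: 259/4 ≈ 64.750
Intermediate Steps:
-7*((-3 + (2/(-5) + ((5 + 2)/5)/4)*5) - 6) = -7*((-3 + (2*(-⅕) + (7*(⅕))*(¼))*5) - 6) = -7*((-3 + (-⅖ + (7/5)*(¼))*5) - 6) = -7*((-3 + (-⅖ + 7/20)*5) - 6) = -7*((-3 - 1/20*5) - 6) = -7*((-3 - ¼) - 6) = -7*(-13/4 - 6) = -7*(-37/4) = 259/4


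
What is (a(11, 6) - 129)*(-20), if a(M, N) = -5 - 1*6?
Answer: 2800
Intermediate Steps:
a(M, N) = -11 (a(M, N) = -5 - 6 = -11)
(a(11, 6) - 129)*(-20) = (-11 - 129)*(-20) = -140*(-20) = 2800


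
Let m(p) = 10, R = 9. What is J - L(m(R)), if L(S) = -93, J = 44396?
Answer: 44489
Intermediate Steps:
J - L(m(R)) = 44396 - 1*(-93) = 44396 + 93 = 44489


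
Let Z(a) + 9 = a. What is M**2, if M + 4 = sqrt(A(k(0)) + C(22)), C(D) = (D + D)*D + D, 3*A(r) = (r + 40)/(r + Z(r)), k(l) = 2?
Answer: 5016/5 - 16*sqrt(6170)/5 ≈ 751.84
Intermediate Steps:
Z(a) = -9 + a
A(r) = (40 + r)/(3*(-9 + 2*r)) (A(r) = ((r + 40)/(r + (-9 + r)))/3 = ((40 + r)/(-9 + 2*r))/3 = (40 + r)/(3*(-9 + 2*r)))
C(D) = D + 2*D**2 (C(D) = (2*D)*D + D = 2*D**2 + D = D + 2*D**2)
M = -4 + 2*sqrt(6170)/5 (M = -4 + sqrt((40 + 2)/(3*(-9 + 2*2)) + 22*(1 + 2*22)) = -4 + sqrt((1/3)*42/(-9 + 4) + 22*(1 + 44)) = -4 + sqrt((1/3)*42/(-5) + 22*45) = -4 + sqrt((1/3)*(-1/5)*42 + 990) = -4 + sqrt(-14/5 + 990) = -4 + sqrt(4936/5) = -4 + 2*sqrt(6170)/5 ≈ 27.420)
M**2 = (-4 + 2*sqrt(6170)/5)**2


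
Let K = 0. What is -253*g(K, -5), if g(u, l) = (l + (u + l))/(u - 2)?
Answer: -1265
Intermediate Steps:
g(u, l) = (u + 2*l)/(-2 + u) (g(u, l) = (l + (l + u))/(-2 + u) = (u + 2*l)/(-2 + u))
-253*g(K, -5) = -253*(0 + 2*(-5))/(-2 + 0) = -253*(0 - 10)/(-2) = -(-253)*(-10)/2 = -253*5 = -1265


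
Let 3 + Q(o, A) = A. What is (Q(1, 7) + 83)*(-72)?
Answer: -6264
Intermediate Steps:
Q(o, A) = -3 + A
(Q(1, 7) + 83)*(-72) = ((-3 + 7) + 83)*(-72) = (4 + 83)*(-72) = 87*(-72) = -6264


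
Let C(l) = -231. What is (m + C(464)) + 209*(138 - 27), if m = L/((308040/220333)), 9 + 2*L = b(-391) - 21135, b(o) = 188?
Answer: 2383206773/154020 ≈ 15473.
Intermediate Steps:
L = -10478 (L = -9/2 + (188 - 21135)/2 = -9/2 + (½)*(-20947) = -9/2 - 20947/2 = -10478)
m = -1154324587/154020 (m = -10478/(308040/220333) = -10478/(308040*(1/220333)) = -10478/308040/220333 = -10478*220333/308040 = -1154324587/154020 ≈ -7494.6)
(m + C(464)) + 209*(138 - 27) = (-1154324587/154020 - 231) + 209*(138 - 27) = -1189903207/154020 + 209*111 = -1189903207/154020 + 23199 = 2383206773/154020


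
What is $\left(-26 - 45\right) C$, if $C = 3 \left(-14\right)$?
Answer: $2982$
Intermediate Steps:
$C = -42$
$\left(-26 - 45\right) C = \left(-26 - 45\right) \left(-42\right) = \left(-71\right) \left(-42\right) = 2982$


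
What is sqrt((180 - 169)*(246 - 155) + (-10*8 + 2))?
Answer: sqrt(923) ≈ 30.381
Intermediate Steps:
sqrt((180 - 169)*(246 - 155) + (-10*8 + 2)) = sqrt(11*91 + (-80 + 2)) = sqrt(1001 - 78) = sqrt(923)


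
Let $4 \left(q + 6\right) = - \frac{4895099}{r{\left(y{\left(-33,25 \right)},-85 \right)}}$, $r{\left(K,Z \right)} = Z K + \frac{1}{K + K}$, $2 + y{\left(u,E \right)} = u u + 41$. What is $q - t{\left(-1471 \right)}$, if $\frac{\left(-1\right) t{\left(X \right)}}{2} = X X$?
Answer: $\frac{936101925437440}{216305279} \approx 4.3277 \cdot 10^{6}$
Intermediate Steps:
$y{\left(u,E \right)} = 39 + u^{2}$ ($y{\left(u,E \right)} = -2 + \left(u u + 41\right) = -2 + \left(u^{2} + 41\right) = -2 + \left(41 + u^{2}\right) = 39 + u^{2}$)
$t{\left(X \right)} = - 2 X^{2}$ ($t{\left(X \right)} = - 2 X X = - 2 X^{2}$)
$r{\left(K,Z \right)} = \frac{1}{2 K} + K Z$ ($r{\left(K,Z \right)} = K Z + \frac{1}{2 K} = \frac{1}{2 K} + K Z$)
$q = \frac{1463004162}{216305279}$ ($q = -6 + \frac{\left(-4895099\right) \frac{1}{\frac{1}{2 \left(39 + \left(-33\right)^{2}\right)} + \left(39 + \left(-33\right)^{2}\right) \left(-85\right)}}{4} = -6 + \frac{\left(-4895099\right) \frac{1}{\frac{1}{2 \left(39 + 1089\right)} + \left(39 + 1089\right) \left(-85\right)}}{4} = -6 + \frac{\left(-4895099\right) \frac{1}{\frac{1}{2 \cdot 1128} + 1128 \left(-85\right)}}{4} = -6 + \frac{\left(-4895099\right) \frac{1}{\frac{1}{2} \cdot \frac{1}{1128} - 95880}}{4} = -6 + \frac{\left(-4895099\right) \frac{1}{\frac{1}{2256} - 95880}}{4} = -6 + \frac{\left(-4895099\right) \frac{1}{- \frac{216305279}{2256}}}{4} = -6 + \frac{\left(-4895099\right) \left(- \frac{2256}{216305279}\right)}{4} = -6 + \frac{1}{4} \cdot \frac{11043343344}{216305279} = -6 + \frac{2760835836}{216305279} = \frac{1463004162}{216305279} \approx 6.7636$)
$q - t{\left(-1471 \right)} = \frac{1463004162}{216305279} - - 2 \left(-1471\right)^{2} = \frac{1463004162}{216305279} - \left(-2\right) 2163841 = \frac{1463004162}{216305279} - -4327682 = \frac{1463004162}{216305279} + 4327682 = \frac{936101925437440}{216305279}$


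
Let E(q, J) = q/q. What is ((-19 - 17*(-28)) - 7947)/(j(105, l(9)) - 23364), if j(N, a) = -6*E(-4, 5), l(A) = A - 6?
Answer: 749/2337 ≈ 0.32050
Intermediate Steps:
E(q, J) = 1
l(A) = -6 + A
j(N, a) = -6 (j(N, a) = -6*1 = -6)
((-19 - 17*(-28)) - 7947)/(j(105, l(9)) - 23364) = ((-19 - 17*(-28)) - 7947)/(-6 - 23364) = ((-19 + 476) - 7947)/(-23370) = (457 - 7947)*(-1/23370) = -7490*(-1/23370) = 749/2337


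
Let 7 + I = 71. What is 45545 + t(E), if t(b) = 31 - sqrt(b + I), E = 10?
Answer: 45576 - sqrt(74) ≈ 45567.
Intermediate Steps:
I = 64 (I = -7 + 71 = 64)
t(b) = 31 - sqrt(64 + b) (t(b) = 31 - sqrt(b + 64) = 31 - sqrt(64 + b))
45545 + t(E) = 45545 + (31 - sqrt(64 + 10)) = 45545 + (31 - sqrt(74)) = 45576 - sqrt(74)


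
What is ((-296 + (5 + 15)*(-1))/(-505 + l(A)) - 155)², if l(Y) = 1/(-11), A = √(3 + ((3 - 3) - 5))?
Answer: 45978509476/1929321 ≈ 23831.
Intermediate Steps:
A = I*√2 (A = √(3 + (0 - 5)) = √(3 - 5) = √(-2) = I*√2 ≈ 1.4142*I)
l(Y) = -1/11
((-296 + (5 + 15)*(-1))/(-505 + l(A)) - 155)² = ((-296 + (5 + 15)*(-1))/(-505 - 1/11) - 155)² = ((-296 + 20*(-1))/(-5556/11) - 155)² = ((-296 - 20)*(-11/5556) - 155)² = (-316*(-11/5556) - 155)² = (869/1389 - 155)² = (-214426/1389)² = 45978509476/1929321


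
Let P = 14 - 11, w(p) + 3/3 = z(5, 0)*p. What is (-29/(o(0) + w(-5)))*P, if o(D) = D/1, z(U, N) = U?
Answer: 87/26 ≈ 3.3462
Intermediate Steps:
w(p) = -1 + 5*p
o(D) = D (o(D) = D*1 = D)
P = 3
(-29/(o(0) + w(-5)))*P = -29/(0 + (-1 + 5*(-5)))*3 = -29/(0 + (-1 - 25))*3 = -29/(0 - 26)*3 = -29/(-26)*3 = -29*(-1/26)*3 = (29/26)*3 = 87/26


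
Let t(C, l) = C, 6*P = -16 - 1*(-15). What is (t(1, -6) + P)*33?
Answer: 55/2 ≈ 27.500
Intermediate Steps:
P = -⅙ (P = (-16 - 1*(-15))/6 = (-16 + 15)/6 = (⅙)*(-1) = -⅙ ≈ -0.16667)
(t(1, -6) + P)*33 = (1 - ⅙)*33 = (⅚)*33 = 55/2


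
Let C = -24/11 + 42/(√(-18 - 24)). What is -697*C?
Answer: 16728/11 + 697*I*√42 ≈ 1520.7 + 4517.1*I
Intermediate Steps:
C = -24/11 - I*√42 (C = -24*1/11 + 42/(√(-42)) = -24/11 + 42/((I*√42)) = -24/11 + 42*(-I*√42/42) = -24/11 - I*√42 ≈ -2.1818 - 6.4807*I)
-697*C = -697*(-24/11 - I*√42) = 16728/11 + 697*I*√42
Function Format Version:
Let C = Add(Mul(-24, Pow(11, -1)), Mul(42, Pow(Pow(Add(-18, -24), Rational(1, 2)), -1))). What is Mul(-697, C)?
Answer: Add(Rational(16728, 11), Mul(697, I, Pow(42, Rational(1, 2)))) ≈ Add(1520.7, Mul(4517.1, I))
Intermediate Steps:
C = Add(Rational(-24, 11), Mul(-1, I, Pow(42, Rational(1, 2)))) (C = Add(Mul(-24, Rational(1, 11)), Mul(42, Pow(Pow(-42, Rational(1, 2)), -1))) = Add(Rational(-24, 11), Mul(42, Pow(Mul(I, Pow(42, Rational(1, 2))), -1))) = Add(Rational(-24, 11), Mul(42, Mul(Rational(-1, 42), I, Pow(42, Rational(1, 2))))) = Add(Rational(-24, 11), Mul(-1, I, Pow(42, Rational(1, 2)))) ≈ Add(-2.1818, Mul(-6.4807, I)))
Mul(-697, C) = Mul(-697, Add(Rational(-24, 11), Mul(-1, I, Pow(42, Rational(1, 2))))) = Add(Rational(16728, 11), Mul(697, I, Pow(42, Rational(1, 2))))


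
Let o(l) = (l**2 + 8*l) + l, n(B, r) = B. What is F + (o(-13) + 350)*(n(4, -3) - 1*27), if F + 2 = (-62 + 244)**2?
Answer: 23876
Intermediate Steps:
F = 33122 (F = -2 + (-62 + 244)**2 = -2 + 182**2 = -2 + 33124 = 33122)
o(l) = l**2 + 9*l
F + (o(-13) + 350)*(n(4, -3) - 1*27) = 33122 + (-13*(9 - 13) + 350)*(4 - 1*27) = 33122 + (-13*(-4) + 350)*(4 - 27) = 33122 + (52 + 350)*(-23) = 33122 + 402*(-23) = 33122 - 9246 = 23876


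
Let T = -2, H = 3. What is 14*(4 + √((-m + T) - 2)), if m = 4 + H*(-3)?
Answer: 70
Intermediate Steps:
m = -5 (m = 4 + 3*(-3) = 4 - 9 = -5)
14*(4 + √((-m + T) - 2)) = 14*(4 + √((-1*(-5) - 2) - 2)) = 14*(4 + √((5 - 2) - 2)) = 14*(4 + √(3 - 2)) = 14*(4 + √1) = 14*(4 + 1) = 14*5 = 70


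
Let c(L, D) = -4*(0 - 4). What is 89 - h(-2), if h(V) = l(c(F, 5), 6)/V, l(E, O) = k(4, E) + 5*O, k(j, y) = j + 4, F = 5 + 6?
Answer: 108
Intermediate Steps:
F = 11
k(j, y) = 4 + j
c(L, D) = 16 (c(L, D) = -4*(-4) = 16)
l(E, O) = 8 + 5*O (l(E, O) = (4 + 4) + 5*O = 8 + 5*O)
h(V) = 38/V (h(V) = (8 + 5*6)/V = (8 + 30)/V = 38/V)
89 - h(-2) = 89 - 38/(-2) = 89 - 38*(-1)/2 = 89 - 1*(-19) = 89 + 19 = 108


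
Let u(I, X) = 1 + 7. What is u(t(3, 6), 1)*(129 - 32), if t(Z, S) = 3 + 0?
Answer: 776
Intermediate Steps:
t(Z, S) = 3
u(I, X) = 8
u(t(3, 6), 1)*(129 - 32) = 8*(129 - 32) = 8*97 = 776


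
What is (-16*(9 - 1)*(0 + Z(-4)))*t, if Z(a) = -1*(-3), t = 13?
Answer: -4992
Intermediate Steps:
Z(a) = 3
(-16*(9 - 1)*(0 + Z(-4)))*t = -16*(9 - 1)*(0 + 3)*13 = -128*3*13 = -16*24*13 = -384*13 = -4992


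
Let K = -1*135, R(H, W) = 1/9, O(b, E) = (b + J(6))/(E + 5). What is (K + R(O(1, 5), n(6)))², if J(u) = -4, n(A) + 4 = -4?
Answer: 1473796/81 ≈ 18195.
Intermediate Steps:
n(A) = -8 (n(A) = -4 - 4 = -8)
O(b, E) = (-4 + b)/(5 + E) (O(b, E) = (b - 4)/(E + 5) = (-4 + b)/(5 + E))
R(H, W) = ⅑
K = -135
(K + R(O(1, 5), n(6)))² = (-135 + ⅑)² = (-1214/9)² = 1473796/81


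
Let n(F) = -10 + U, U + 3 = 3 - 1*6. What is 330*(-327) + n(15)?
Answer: -107926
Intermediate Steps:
U = -6 (U = -3 + (3 - 1*6) = -3 + (3 - 6) = -3 - 3 = -6)
n(F) = -16 (n(F) = -10 - 6 = -16)
330*(-327) + n(15) = 330*(-327) - 16 = -107910 - 16 = -107926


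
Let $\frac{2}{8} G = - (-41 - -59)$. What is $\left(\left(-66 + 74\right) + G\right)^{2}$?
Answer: $4096$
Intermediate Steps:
$G = -72$ ($G = 4 \left(- (-41 - -59)\right) = 4 \left(- (-41 + 59)\right) = 4 \left(\left(-1\right) 18\right) = 4 \left(-18\right) = -72$)
$\left(\left(-66 + 74\right) + G\right)^{2} = \left(\left(-66 + 74\right) - 72\right)^{2} = \left(8 - 72\right)^{2} = \left(-64\right)^{2} = 4096$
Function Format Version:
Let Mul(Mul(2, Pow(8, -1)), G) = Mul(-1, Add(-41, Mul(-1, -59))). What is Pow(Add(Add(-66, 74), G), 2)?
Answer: 4096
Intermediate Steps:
G = -72 (G = Mul(4, Mul(-1, Add(-41, Mul(-1, -59)))) = Mul(4, Mul(-1, Add(-41, 59))) = Mul(4, Mul(-1, 18)) = Mul(4, -18) = -72)
Pow(Add(Add(-66, 74), G), 2) = Pow(Add(Add(-66, 74), -72), 2) = Pow(Add(8, -72), 2) = Pow(-64, 2) = 4096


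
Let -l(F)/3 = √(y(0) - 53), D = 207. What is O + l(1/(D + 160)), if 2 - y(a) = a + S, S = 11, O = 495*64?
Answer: 31680 - 3*I*√62 ≈ 31680.0 - 23.622*I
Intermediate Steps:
O = 31680
y(a) = -9 - a (y(a) = 2 - (a + 11) = 2 - (11 + a) = 2 + (-11 - a) = -9 - a)
l(F) = -3*I*√62 (l(F) = -3*√((-9 - 1*0) - 53) = -3*√((-9 + 0) - 53) = -3*√(-9 - 53) = -3*I*√62)
O + l(1/(D + 160)) = 31680 - 3*I*√62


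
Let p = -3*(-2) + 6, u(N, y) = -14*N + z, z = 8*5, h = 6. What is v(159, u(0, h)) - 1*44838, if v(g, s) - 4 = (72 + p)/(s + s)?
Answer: -896659/20 ≈ -44833.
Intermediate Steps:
z = 40
u(N, y) = 40 - 14*N (u(N, y) = -14*N + 40 = 40 - 14*N)
p = 12 (p = 6 + 6 = 12)
v(g, s) = 4 + 42/s (v(g, s) = 4 + (72 + 12)/(s + s) = 4 + 84/((2*s)) = 4 + 84*(1/(2*s)) = 4 + 42/s)
v(159, u(0, h)) - 1*44838 = (4 + 42/(40 - 14*0)) - 1*44838 = (4 + 42/(40 + 0)) - 44838 = (4 + 42/40) - 44838 = (4 + 42*(1/40)) - 44838 = (4 + 21/20) - 44838 = 101/20 - 44838 = -896659/20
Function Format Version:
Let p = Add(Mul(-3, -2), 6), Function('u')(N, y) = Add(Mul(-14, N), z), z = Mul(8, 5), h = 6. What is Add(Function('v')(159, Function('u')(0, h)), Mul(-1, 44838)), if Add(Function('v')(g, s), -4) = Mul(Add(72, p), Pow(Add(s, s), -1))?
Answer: Rational(-896659, 20) ≈ -44833.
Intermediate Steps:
z = 40
Function('u')(N, y) = Add(40, Mul(-14, N)) (Function('u')(N, y) = Add(Mul(-14, N), 40) = Add(40, Mul(-14, N)))
p = 12 (p = Add(6, 6) = 12)
Function('v')(g, s) = Add(4, Mul(42, Pow(s, -1))) (Function('v')(g, s) = Add(4, Mul(Add(72, 12), Pow(Add(s, s), -1))) = Add(4, Mul(84, Pow(Mul(2, s), -1))) = Add(4, Mul(84, Mul(Rational(1, 2), Pow(s, -1)))) = Add(4, Mul(42, Pow(s, -1))))
Add(Function('v')(159, Function('u')(0, h)), Mul(-1, 44838)) = Add(Add(4, Mul(42, Pow(Add(40, Mul(-14, 0)), -1))), Mul(-1, 44838)) = Add(Add(4, Mul(42, Pow(Add(40, 0), -1))), -44838) = Add(Add(4, Mul(42, Pow(40, -1))), -44838) = Add(Add(4, Mul(42, Rational(1, 40))), -44838) = Add(Add(4, Rational(21, 20)), -44838) = Add(Rational(101, 20), -44838) = Rational(-896659, 20)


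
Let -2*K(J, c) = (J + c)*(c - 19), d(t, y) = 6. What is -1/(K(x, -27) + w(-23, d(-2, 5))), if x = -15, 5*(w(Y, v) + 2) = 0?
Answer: 1/968 ≈ 0.0010331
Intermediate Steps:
w(Y, v) = -2 (w(Y, v) = -2 + (⅕)*0 = -2 + 0 = -2)
K(J, c) = -(-19 + c)*(J + c)/2 (K(J, c) = -(J + c)*(c - 19)/2 = -(J + c)*(-19 + c)/2 = -(-19 + c)*(J + c)/2)
-1/(K(x, -27) + w(-23, d(-2, 5))) = -1/((-½*(-27)² + (19/2)*(-15) + (19/2)*(-27) - ½*(-15)*(-27)) - 2) = -1/((-½*729 - 285/2 - 513/2 - 405/2) - 2) = -1/((-729/2 - 285/2 - 513/2 - 405/2) - 2) = -1/(-966 - 2) = -1/(-968) = -1*(-1/968) = 1/968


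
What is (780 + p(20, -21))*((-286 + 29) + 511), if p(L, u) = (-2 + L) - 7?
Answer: 200914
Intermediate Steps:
p(L, u) = -9 + L
(780 + p(20, -21))*((-286 + 29) + 511) = (780 + (-9 + 20))*((-286 + 29) + 511) = (780 + 11)*(-257 + 511) = 791*254 = 200914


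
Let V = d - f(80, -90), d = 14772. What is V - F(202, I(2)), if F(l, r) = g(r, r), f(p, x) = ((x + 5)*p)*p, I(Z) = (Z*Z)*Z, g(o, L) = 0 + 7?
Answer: 558765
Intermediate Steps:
g(o, L) = 7
I(Z) = Z³ (I(Z) = Z²*Z = Z³)
f(p, x) = p²*(5 + x) (f(p, x) = ((5 + x)*p)*p = (p*(5 + x))*p = p²*(5 + x))
F(l, r) = 7
V = 558772 (V = 14772 - 80²*(5 - 90) = 14772 - 6400*(-85) = 14772 - 1*(-544000) = 14772 + 544000 = 558772)
V - F(202, I(2)) = 558772 - 1*7 = 558772 - 7 = 558765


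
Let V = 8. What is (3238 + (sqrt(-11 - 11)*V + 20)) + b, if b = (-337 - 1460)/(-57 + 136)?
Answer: 255585/79 + 8*I*sqrt(22) ≈ 3235.3 + 37.523*I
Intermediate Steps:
b = -1797/79 ≈ -22.747
(3238 + (sqrt(-11 - 11)*V + 20)) + b = (3238 + (sqrt(-11 - 11)*8 + 20)) - 1797/79 = (3238 + (sqrt(-22)*8 + 20)) - 1797/79 = (3238 + ((I*sqrt(22))*8 + 20)) - 1797/79 = (3238 + (8*I*sqrt(22) + 20)) - 1797/79 = (3238 + (20 + 8*I*sqrt(22))) - 1797/79 = (3258 + 8*I*sqrt(22)) - 1797/79 = 255585/79 + 8*I*sqrt(22)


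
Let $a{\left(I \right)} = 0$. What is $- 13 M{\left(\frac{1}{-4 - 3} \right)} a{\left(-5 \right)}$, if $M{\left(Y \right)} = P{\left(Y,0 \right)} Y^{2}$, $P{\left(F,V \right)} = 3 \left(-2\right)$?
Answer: $0$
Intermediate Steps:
$P{\left(F,V \right)} = -6$
$M{\left(Y \right)} = - 6 Y^{2}$
$- 13 M{\left(\frac{1}{-4 - 3} \right)} a{\left(-5 \right)} = - 13 \left(- 6 \left(\frac{1}{-4 - 3}\right)^{2}\right) 0 = - 13 \left(- 6 \left(\frac{1}{-7}\right)^{2}\right) 0 = - 13 \left(- 6 \left(- \frac{1}{7}\right)^{2}\right) 0 = - 13 \left(\left(-6\right) \frac{1}{49}\right) 0 = \left(-13\right) \left(- \frac{6}{49}\right) 0 = \frac{78}{49} \cdot 0 = 0$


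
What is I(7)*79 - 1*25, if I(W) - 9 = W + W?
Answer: 1792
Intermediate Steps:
I(W) = 9 + 2*W (I(W) = 9 + (W + W) = 9 + 2*W)
I(7)*79 - 1*25 = (9 + 2*7)*79 - 1*25 = (9 + 14)*79 - 25 = 23*79 - 25 = 1817 - 25 = 1792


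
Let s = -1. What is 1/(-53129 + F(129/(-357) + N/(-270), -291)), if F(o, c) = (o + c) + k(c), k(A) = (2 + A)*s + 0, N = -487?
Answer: -32130/1707052687 ≈ -1.8822e-5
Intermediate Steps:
k(A) = -2 - A (k(A) = (2 + A)*(-1) + 0 = (-2 - A) + 0 = -2 - A)
F(o, c) = -2 + o (F(o, c) = (o + c) + (-2 - c) = (c + o) + (-2 - c) = -2 + o)
1/(-53129 + F(129/(-357) + N/(-270), -291)) = 1/(-53129 + (-2 + (129/(-357) - 487/(-270)))) = 1/(-53129 + (-2 + (129*(-1/357) - 487*(-1/270)))) = 1/(-53129 + (-2 + (-43/119 + 487/270))) = 1/(-53129 + (-2 + 46343/32130)) = 1/(-53129 - 17917/32130) = 1/(-1707052687/32130) = -32130/1707052687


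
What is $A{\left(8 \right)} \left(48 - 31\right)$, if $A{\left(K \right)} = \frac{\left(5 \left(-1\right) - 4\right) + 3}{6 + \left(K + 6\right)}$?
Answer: $- \frac{51}{10} \approx -5.1$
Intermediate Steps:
$A{\left(K \right)} = - \frac{6}{12 + K}$ ($A{\left(K \right)} = \frac{\left(-5 - 4\right) + 3}{6 + \left(6 + K\right)} = \frac{-9 + 3}{12 + K} = - \frac{6}{12 + K}$)
$A{\left(8 \right)} \left(48 - 31\right) = - \frac{6}{12 + 8} \left(48 - 31\right) = - \frac{6}{20} \cdot 17 = \left(-6\right) \frac{1}{20} \cdot 17 = \left(- \frac{3}{10}\right) 17 = - \frac{51}{10}$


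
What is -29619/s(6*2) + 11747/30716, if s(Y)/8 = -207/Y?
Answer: 151899715/706468 ≈ 215.01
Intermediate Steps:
s(Y) = -1656/Y (s(Y) = 8*(-207/Y) = -1656/Y)
-29619/s(6*2) + 11747/30716 = -29619/((-1656/(6*2))) + 11747/30716 = -29619/((-1656/12)) + 11747*(1/30716) = -29619/((-1656*1/12)) + 11747/30716 = -29619/(-138) + 11747/30716 = -29619*(-1/138) + 11747/30716 = 9873/46 + 11747/30716 = 151899715/706468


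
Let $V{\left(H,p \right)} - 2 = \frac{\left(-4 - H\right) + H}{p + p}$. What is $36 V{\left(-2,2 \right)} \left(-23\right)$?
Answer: $-828$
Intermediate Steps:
$V{\left(H,p \right)} = 2 - \frac{2}{p}$ ($V{\left(H,p \right)} = 2 + \frac{\left(-4 - H\right) + H}{p + p} = 2 - \frac{4}{2 p} = 2 - 4 \frac{1}{2 p} = 2 - \frac{2}{p}$)
$36 V{\left(-2,2 \right)} \left(-23\right) = 36 \left(2 - \frac{2}{2}\right) \left(-23\right) = 36 \left(2 - 1\right) \left(-23\right) = 36 \cdot 1 \left(-23\right) = 36 \left(-23\right) = -828$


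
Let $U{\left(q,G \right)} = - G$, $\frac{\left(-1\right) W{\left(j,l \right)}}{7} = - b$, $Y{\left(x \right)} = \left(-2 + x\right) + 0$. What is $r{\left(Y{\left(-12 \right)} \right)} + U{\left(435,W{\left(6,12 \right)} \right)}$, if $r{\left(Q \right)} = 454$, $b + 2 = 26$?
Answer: $286$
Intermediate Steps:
$b = 24$ ($b = -2 + 26 = 24$)
$Y{\left(x \right)} = -2 + x$
$W{\left(j,l \right)} = 168$ ($W{\left(j,l \right)} = - 7 \left(\left(-1\right) 24\right) = \left(-7\right) \left(-24\right) = 168$)
$r{\left(Y{\left(-12 \right)} \right)} + U{\left(435,W{\left(6,12 \right)} \right)} = 454 - 168 = 286$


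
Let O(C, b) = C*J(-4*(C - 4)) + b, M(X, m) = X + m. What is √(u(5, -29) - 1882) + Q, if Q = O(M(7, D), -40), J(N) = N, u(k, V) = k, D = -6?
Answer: -28 + I*√1877 ≈ -28.0 + 43.324*I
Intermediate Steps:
O(C, b) = b + C*(16 - 4*C) (O(C, b) = C*(-4*(C - 4)) + b = C*(-4*(-4 + C)) + b = C*(16 - 4*C) + b = b + C*(16 - 4*C))
Q = -28 (Q = -40 - 4*(7 - 6)*(-4 + (7 - 6)) = -40 - 4*1*(-4 + 1) = -40 - 4*1*(-3) = -40 + 12 = -28)
√(u(5, -29) - 1882) + Q = √(5 - 1882) - 28 = √(-1877) - 28 = I*√1877 - 28 = -28 + I*√1877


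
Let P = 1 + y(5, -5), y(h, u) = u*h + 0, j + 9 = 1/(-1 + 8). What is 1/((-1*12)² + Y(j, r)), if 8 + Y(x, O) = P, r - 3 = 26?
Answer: 1/112 ≈ 0.0089286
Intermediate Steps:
j = -62/7 (j = -9 + 1/(-1 + 8) = -9 + 1/7 = -9 + ⅐ = -62/7 ≈ -8.8571)
r = 29 (r = 3 + 26 = 29)
y(h, u) = h*u (y(h, u) = h*u + 0 = h*u)
P = -24 (P = 1 + 5*(-5) = 1 - 25 = -24)
Y(x, O) = -32 (Y(x, O) = -8 - 24 = -32)
1/((-1*12)² + Y(j, r)) = 1/((-1*12)² - 32) = 1/((-12)² - 32) = 1/(144 - 32) = 1/112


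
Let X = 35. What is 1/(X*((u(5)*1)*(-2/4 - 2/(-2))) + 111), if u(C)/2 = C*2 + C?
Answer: 1/636 ≈ 0.0015723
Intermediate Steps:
u(C) = 6*C (u(C) = 2*(C*2 + C) = 2*(2*C + C) = 2*(3*C) = 6*C)
1/(X*((u(5)*1)*(-2/4 - 2/(-2))) + 111) = 1/(35*(((6*5)*1)*(-2/4 - 2/(-2))) + 111) = 1/(35*((30*1)*(-2*¼ - 2*(-½))) + 111) = 1/(35*(30*(-½ + 1)) + 111) = 1/(35*(30*(½)) + 111) = 1/(35*15 + 111) = 1/(525 + 111) = 1/636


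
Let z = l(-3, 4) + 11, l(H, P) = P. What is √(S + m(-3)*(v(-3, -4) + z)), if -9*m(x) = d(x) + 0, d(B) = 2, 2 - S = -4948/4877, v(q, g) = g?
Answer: 8*√1906907/14631 ≈ 0.75506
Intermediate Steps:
S = 14702/4877 (S = 2 - (-4948)/4877 = 2 - 1*(-4948/4877) = 2 + 4948/4877 = 14702/4877 ≈ 3.0146)
m(x) = -2/9 (m(x) = -(2 + 0)/9 = -⅑*2 = -2/9)
z = 15 (z = 4 + 11 = 15)
√(S + m(-3)*(v(-3, -4) + z)) = √(14702/4877 - 2*(-4 + 15)/9) = √(14702/4877 - 2/9*11) = √(14702/4877 - 22/9) = √(25024/43893) = 8*√1906907/14631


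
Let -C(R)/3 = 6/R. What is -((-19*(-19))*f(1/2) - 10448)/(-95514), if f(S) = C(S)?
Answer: -11722/47757 ≈ -0.24545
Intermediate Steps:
C(R) = -18/R
f(S) = -18/S
-((-19*(-19))*f(1/2) - 10448)/(-95514) = -((-19*(-19))*(-18/(1/2)) - 10448)/(-95514) = -(361*(-18/½) - 10448)*(-1)/95514 = -(361*(-18*2) - 10448)*(-1)/95514 = -(361*(-36) - 10448)*(-1)/95514 = -(-12996 - 10448)*(-1)/95514 = -(-23444)*(-1)/95514 = -1*11722/47757 = -11722/47757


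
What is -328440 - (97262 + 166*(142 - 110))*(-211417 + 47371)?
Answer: 16826525964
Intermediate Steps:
-328440 - (97262 + 166*(142 - 110))*(-211417 + 47371) = -328440 - (97262 + 166*32)*(-164046) = -328440 - (97262 + 5312)*(-164046) = -328440 - 102574*(-164046) = -328440 - 1*(-16826854404) = -328440 + 16826854404 = 16826525964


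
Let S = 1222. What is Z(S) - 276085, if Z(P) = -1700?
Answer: -277785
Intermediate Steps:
Z(S) - 276085 = -1700 - 276085 = -277785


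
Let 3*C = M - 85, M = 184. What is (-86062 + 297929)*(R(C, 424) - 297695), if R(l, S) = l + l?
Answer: -63057763343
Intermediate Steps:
C = 33 (C = (184 - 85)/3 = (⅓)*99 = 33)
R(l, S) = 2*l
(-86062 + 297929)*(R(C, 424) - 297695) = (-86062 + 297929)*(2*33 - 297695) = 211867*(66 - 297695) = 211867*(-297629) = -63057763343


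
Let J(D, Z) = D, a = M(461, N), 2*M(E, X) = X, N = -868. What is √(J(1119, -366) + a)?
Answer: √685 ≈ 26.173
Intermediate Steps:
M(E, X) = X/2
a = -434 (a = (½)*(-868) = -434)
√(J(1119, -366) + a) = √(1119 - 434) = √685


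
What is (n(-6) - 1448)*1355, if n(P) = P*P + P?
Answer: -1921390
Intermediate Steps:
n(P) = P + P² (n(P) = P² + P = P + P²)
(n(-6) - 1448)*1355 = (-6*(1 - 6) - 1448)*1355 = (-6*(-5) - 1448)*1355 = (30 - 1448)*1355 = -1418*1355 = -1921390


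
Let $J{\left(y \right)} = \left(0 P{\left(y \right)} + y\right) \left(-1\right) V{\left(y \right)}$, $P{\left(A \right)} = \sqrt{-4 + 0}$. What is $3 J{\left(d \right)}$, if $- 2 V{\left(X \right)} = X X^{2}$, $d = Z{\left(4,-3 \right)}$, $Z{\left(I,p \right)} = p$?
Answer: $\frac{243}{2} \approx 121.5$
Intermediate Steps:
$d = -3$
$V{\left(X \right)} = - \frac{X^{3}}{2}$ ($V{\left(X \right)} = - \frac{X X^{2}}{2} = - \frac{X^{3}}{2}$)
$P{\left(A \right)} = 2 i$ ($P{\left(A \right)} = \sqrt{-4} = 2 i$)
$J{\left(y \right)} = \frac{y^{4}}{2}$ ($J{\left(y \right)} = \left(0 \cdot 2 i + y\right) \left(-1\right) \left(- \frac{y^{3}}{2}\right) = \left(0 + y\right) \left(-1\right) \left(- \frac{y^{3}}{2}\right) = y \left(-1\right) \left(- \frac{y^{3}}{2}\right) = - y \left(- \frac{y^{3}}{2}\right) = \frac{y^{4}}{2}$)
$3 J{\left(d \right)} = 3 \frac{\left(-3\right)^{4}}{2} = 3 \cdot \frac{1}{2} \cdot 81 = 3 \cdot \frac{81}{2} = \frac{243}{2}$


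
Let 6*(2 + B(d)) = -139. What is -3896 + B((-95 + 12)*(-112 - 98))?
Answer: -23527/6 ≈ -3921.2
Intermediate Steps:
B(d) = -151/6 (B(d) = -2 + (1/6)*(-139) = -2 - 139/6 = -151/6)
-3896 + B((-95 + 12)*(-112 - 98)) = -3896 - 151/6 = -23527/6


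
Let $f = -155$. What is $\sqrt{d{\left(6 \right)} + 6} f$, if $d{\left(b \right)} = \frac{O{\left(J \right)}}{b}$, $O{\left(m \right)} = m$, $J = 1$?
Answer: $- \frac{155 \sqrt{222}}{6} \approx -384.91$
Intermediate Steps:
$d{\left(b \right)} = \frac{1}{b}$ ($d{\left(b \right)} = 1 \frac{1}{b} = \frac{1}{b}$)
$\sqrt{d{\left(6 \right)} + 6} f = \sqrt{\frac{1}{6} + 6} \left(-155\right) = \sqrt{\frac{37}{6}} \left(-155\right) = \frac{\sqrt{222}}{6} \left(-155\right) = - \frac{155 \sqrt{222}}{6}$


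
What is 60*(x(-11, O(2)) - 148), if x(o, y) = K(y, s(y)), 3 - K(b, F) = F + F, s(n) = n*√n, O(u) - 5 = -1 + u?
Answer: -8700 - 720*√6 ≈ -10464.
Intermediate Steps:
O(u) = 4 + u (O(u) = 5 + (-1 + u) = 4 + u)
s(n) = n^(3/2)
K(b, F) = 3 - 2*F (K(b, F) = 3 - (F + F) = 3 - 2*F)
x(o, y) = 3 - 2*y^(3/2)
60*(x(-11, O(2)) - 148) = 60*((3 - 2*(4 + 2)^(3/2)) - 148) = 60*((3 - 12*√6) - 148) = 60*(-145 - 12*√6) = -8700 - 720*√6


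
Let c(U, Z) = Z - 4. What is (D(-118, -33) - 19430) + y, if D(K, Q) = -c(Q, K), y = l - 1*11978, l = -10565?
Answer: -41851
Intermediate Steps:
y = -22543 (y = -10565 - 1*11978 = -10565 - 11978 = -22543)
c(U, Z) = -4 + Z
D(K, Q) = 4 - K (D(K, Q) = -(-4 + K) = 4 - K)
(D(-118, -33) - 19430) + y = ((4 - 1*(-118)) - 19430) - 22543 = ((4 + 118) - 19430) - 22543 = (122 - 19430) - 22543 = -19308 - 22543 = -41851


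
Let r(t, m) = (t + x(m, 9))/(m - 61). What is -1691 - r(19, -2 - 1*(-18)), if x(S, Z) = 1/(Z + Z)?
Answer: -1369367/810 ≈ -1690.6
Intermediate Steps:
x(S, Z) = 1/(2*Z)
r(t, m) = (1/18 + t)/(-61 + m) (r(t, m) = (t + (1/2)/9)/(m - 61) = (t + (1/2)*(1/9))/(-61 + m) = (t + 1/18)/(-61 + m) = (1/18 + t)/(-61 + m))
-1691 - r(19, -2 - 1*(-18)) = -1691 - (1/18 + 19)/(-61 + (-2 - 1*(-18))) = -1691 - 343/((-61 + (-2 + 18))*18) = -1691 - 343/((-61 + 16)*18) = -1691 - 343/((-45)*18) = -1691 - (-1)*343/(45*18) = -1691 - 1*(-343/810) = -1691 + 343/810 = -1369367/810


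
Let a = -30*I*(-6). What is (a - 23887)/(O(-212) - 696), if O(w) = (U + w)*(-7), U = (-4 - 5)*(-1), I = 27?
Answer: -19027/725 ≈ -26.244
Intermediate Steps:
U = 9 (U = -9*(-1) = 9)
O(w) = -63 - 7*w (O(w) = (9 + w)*(-7) = -63 - 7*w)
a = 4860 (a = -30*27*(-6) = -810*(-6) = 4860)
(a - 23887)/(O(-212) - 696) = (4860 - 23887)/((-63 - 7*(-212)) - 696) = -19027/((-63 + 1484) - 696) = -19027/(1421 - 696) = -19027/725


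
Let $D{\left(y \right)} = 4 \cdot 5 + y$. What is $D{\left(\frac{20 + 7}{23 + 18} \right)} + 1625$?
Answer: $\frac{67472}{41} \approx 1645.7$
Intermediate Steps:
$D{\left(y \right)} = 20 + y$
$D{\left(\frac{20 + 7}{23 + 18} \right)} + 1625 = \left(20 + \frac{20 + 7}{23 + 18}\right) + 1625 = \left(20 + \frac{27}{41}\right) + 1625 = \frac{847}{41} + 1625 = \frac{67472}{41}$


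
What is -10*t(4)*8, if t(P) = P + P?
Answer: -640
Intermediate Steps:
t(P) = 2*P
-10*t(4)*8 = -20*4*8 = -10*8*8 = -80*8 = -640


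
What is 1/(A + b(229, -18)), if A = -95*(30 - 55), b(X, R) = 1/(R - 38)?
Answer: 56/132999 ≈ 0.00042106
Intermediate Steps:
b(X, R) = 1/(-38 + R)
A = 2375 (A = -95*(-25) = 2375)
1/(A + b(229, -18)) = 1/(2375 + 1/(-38 - 18)) = 1/(2375 + 1/(-56)) = 1/(2375 - 1/56) = 1/(132999/56) = 56/132999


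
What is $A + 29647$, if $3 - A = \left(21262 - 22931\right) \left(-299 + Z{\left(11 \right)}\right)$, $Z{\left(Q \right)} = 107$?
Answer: $-290798$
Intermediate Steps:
$A = -320445$ ($A = 3 - \left(21262 - 22931\right) \left(-299 + 107\right) = 3 - \left(-1669\right) \left(-192\right) = 3 - 320448 = -320445$)
$A + 29647 = -320445 + 29647 = -290798$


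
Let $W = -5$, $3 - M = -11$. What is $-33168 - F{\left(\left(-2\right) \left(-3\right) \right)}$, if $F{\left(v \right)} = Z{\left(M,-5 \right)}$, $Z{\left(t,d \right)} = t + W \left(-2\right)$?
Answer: $-33192$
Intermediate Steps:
$M = 14$ ($M = 3 - -11 = 3 + 11 = 14$)
$Z{\left(t,d \right)} = 10 + t$ ($Z{\left(t,d \right)} = t - -10 = t + 10 = 10 + t$)
$F{\left(v \right)} = 24$ ($F{\left(v \right)} = 10 + 14 = 24$)
$-33168 - F{\left(\left(-2\right) \left(-3\right) \right)} = -33168 - 24 = -33192$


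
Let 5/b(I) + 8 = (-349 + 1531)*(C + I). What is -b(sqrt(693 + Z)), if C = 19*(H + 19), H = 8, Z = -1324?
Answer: -1515895/184275804704 + 2955*I*sqrt(631)/184275804704 ≈ -8.2262e-6 + 4.0281e-7*I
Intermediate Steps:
C = 513 (C = 19*(8 + 19) = 19*27 = 513)
b(I) = 5/(606358 + 1182*I) (b(I) = 5/(-8 + (-349 + 1531)*(513 + I)) = 5/(-8 + 1182*(513 + I)) = 5/(-8 + (606366 + 1182*I)) = 5/(606358 + 1182*I))
-b(sqrt(693 + Z)) = -5/(2*(303179 + 591*sqrt(693 - 1324))) = -5/(2*(303179 + 591*sqrt(-631))) = -5/(2*(303179 + 591*(I*sqrt(631)))) = -5/(2*(303179 + 591*I*sqrt(631)))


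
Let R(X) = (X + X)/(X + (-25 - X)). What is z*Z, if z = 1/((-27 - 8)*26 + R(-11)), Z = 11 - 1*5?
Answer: -25/3788 ≈ -0.0065998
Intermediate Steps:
Z = 6 (Z = 11 - 5 = 6)
R(X) = -2*X/25 (R(X) = (2*X)/(-25) = (2*X)*(-1/25) = -2*X/25)
z = -25/22728 (z = 1/((-27 - 8)*26 - 2/25*(-11)) = 1/(-35*26 + 22/25) = 1/(-910 + 22/25) = 1/(-22728/25) = -25/22728 ≈ -0.0011000)
z*Z = -25/22728*6 = -25/3788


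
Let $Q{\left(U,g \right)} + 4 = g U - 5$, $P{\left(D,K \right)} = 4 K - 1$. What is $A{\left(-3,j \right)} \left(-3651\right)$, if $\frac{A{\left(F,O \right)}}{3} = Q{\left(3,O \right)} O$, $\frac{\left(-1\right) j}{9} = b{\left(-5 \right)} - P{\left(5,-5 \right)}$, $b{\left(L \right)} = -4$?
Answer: $-784278612$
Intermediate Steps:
$P{\left(D,K \right)} = -1 + 4 K$
$Q{\left(U,g \right)} = -9 + U g$ ($Q{\left(U,g \right)} = -4 + \left(g U - 5\right) = -4 + \left(U g - 5\right) = -4 + \left(-5 + U g\right) = -9 + U g$)
$j = -153$ ($j = - 9 \left(-4 - \left(-1 + 4 \left(-5\right)\right)\right) = - 9 \left(-4 - \left(-1 - 20\right)\right) = - 9 \left(-4 - -21\right) = - 9 \left(-4 + 21\right) = \left(-9\right) 17 = -153$)
$A{\left(F,O \right)} = 3 O \left(-9 + 3 O\right)$ ($A{\left(F,O \right)} = 3 \left(-9 + 3 O\right) O = 3 O \left(-9 + 3 O\right)$)
$A{\left(-3,j \right)} \left(-3651\right) = 9 \left(-153\right) \left(-3 - 153\right) \left(-3651\right) = 9 \left(-153\right) \left(-156\right) \left(-3651\right) = 214812 \left(-3651\right) = -784278612$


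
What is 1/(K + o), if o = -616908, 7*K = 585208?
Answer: -7/3733148 ≈ -1.8751e-6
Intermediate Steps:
K = 585208/7 (K = (1/7)*585208 = 585208/7 ≈ 83601.)
1/(K + o) = 1/(585208/7 - 616908) = 1/(-3733148/7) = -7/3733148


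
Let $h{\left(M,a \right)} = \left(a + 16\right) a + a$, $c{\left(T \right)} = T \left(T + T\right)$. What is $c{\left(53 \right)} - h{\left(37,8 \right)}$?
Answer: $5418$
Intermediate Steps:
$c{\left(T \right)} = 2 T^{2}$ ($c{\left(T \right)} = T 2 T = 2 T^{2}$)
$h{\left(M,a \right)} = a + a \left(16 + a\right)$ ($h{\left(M,a \right)} = \left(16 + a\right) a + a = a \left(16 + a\right) + a = a + a \left(16 + a\right)$)
$c{\left(53 \right)} - h{\left(37,8 \right)} = 2 \cdot 53^{2} - 8 \left(17 + 8\right) = 2 \cdot 2809 - 8 \cdot 25 = 5618 - 200 = 5418$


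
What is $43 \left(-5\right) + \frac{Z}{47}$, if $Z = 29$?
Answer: $- \frac{10076}{47} \approx -214.38$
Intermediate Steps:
$43 \left(-5\right) + \frac{Z}{47} = 43 \left(-5\right) + \frac{29}{47} = -215 + 29 \cdot \frac{1}{47} = -215 + \frac{29}{47} = - \frac{10076}{47}$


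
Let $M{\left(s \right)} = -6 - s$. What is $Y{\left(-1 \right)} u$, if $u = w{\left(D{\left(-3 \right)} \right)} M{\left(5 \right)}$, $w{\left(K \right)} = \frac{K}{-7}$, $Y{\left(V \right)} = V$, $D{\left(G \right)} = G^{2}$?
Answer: $- \frac{99}{7} \approx -14.143$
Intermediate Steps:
$w{\left(K \right)} = - \frac{K}{7}$ ($w{\left(K \right)} = K \left(- \frac{1}{7}\right) = - \frac{K}{7}$)
$u = \frac{99}{7}$ ($u = - \frac{\left(-3\right)^{2}}{7} \left(-6 - 5\right) = \left(- \frac{1}{7}\right) 9 \left(-6 - 5\right) = \left(- \frac{9}{7}\right) \left(-11\right) = \frac{99}{7} \approx 14.143$)
$Y{\left(-1 \right)} u = \left(-1\right) \frac{99}{7} = - \frac{99}{7}$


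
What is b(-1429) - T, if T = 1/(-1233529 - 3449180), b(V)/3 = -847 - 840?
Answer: -23699190248/4682709 ≈ -5061.0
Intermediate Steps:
b(V) = -5061 (b(V) = 3*(-847 - 840) = 3*(-1687) = -5061)
T = -1/4682709 (T = 1/(-4682709) = -1/4682709 ≈ -2.1355e-7)
b(-1429) - T = -5061 - 1*(-1/4682709) = -5061 + 1/4682709 = -23699190248/4682709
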